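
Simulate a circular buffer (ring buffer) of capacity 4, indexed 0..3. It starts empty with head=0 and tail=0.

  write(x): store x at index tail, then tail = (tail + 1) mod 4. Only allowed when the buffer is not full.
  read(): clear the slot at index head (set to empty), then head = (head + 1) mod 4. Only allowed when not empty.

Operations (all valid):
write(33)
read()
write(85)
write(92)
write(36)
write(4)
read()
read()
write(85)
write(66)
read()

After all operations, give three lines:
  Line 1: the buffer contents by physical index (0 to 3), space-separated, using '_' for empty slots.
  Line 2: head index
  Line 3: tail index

write(33): buf=[33 _ _ _], head=0, tail=1, size=1
read(): buf=[_ _ _ _], head=1, tail=1, size=0
write(85): buf=[_ 85 _ _], head=1, tail=2, size=1
write(92): buf=[_ 85 92 _], head=1, tail=3, size=2
write(36): buf=[_ 85 92 36], head=1, tail=0, size=3
write(4): buf=[4 85 92 36], head=1, tail=1, size=4
read(): buf=[4 _ 92 36], head=2, tail=1, size=3
read(): buf=[4 _ _ 36], head=3, tail=1, size=2
write(85): buf=[4 85 _ 36], head=3, tail=2, size=3
write(66): buf=[4 85 66 36], head=3, tail=3, size=4
read(): buf=[4 85 66 _], head=0, tail=3, size=3

Answer: 4 85 66 _
0
3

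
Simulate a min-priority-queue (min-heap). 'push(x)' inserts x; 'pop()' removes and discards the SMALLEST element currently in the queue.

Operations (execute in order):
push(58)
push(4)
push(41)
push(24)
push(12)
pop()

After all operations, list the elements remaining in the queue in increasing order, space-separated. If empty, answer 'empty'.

push(58): heap contents = [58]
push(4): heap contents = [4, 58]
push(41): heap contents = [4, 41, 58]
push(24): heap contents = [4, 24, 41, 58]
push(12): heap contents = [4, 12, 24, 41, 58]
pop() → 4: heap contents = [12, 24, 41, 58]

Answer: 12 24 41 58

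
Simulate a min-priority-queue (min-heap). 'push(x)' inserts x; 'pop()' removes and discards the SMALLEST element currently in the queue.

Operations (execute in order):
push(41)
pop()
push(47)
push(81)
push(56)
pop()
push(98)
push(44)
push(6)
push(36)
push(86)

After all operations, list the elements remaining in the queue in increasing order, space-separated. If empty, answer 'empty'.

Answer: 6 36 44 56 81 86 98

Derivation:
push(41): heap contents = [41]
pop() → 41: heap contents = []
push(47): heap contents = [47]
push(81): heap contents = [47, 81]
push(56): heap contents = [47, 56, 81]
pop() → 47: heap contents = [56, 81]
push(98): heap contents = [56, 81, 98]
push(44): heap contents = [44, 56, 81, 98]
push(6): heap contents = [6, 44, 56, 81, 98]
push(36): heap contents = [6, 36, 44, 56, 81, 98]
push(86): heap contents = [6, 36, 44, 56, 81, 86, 98]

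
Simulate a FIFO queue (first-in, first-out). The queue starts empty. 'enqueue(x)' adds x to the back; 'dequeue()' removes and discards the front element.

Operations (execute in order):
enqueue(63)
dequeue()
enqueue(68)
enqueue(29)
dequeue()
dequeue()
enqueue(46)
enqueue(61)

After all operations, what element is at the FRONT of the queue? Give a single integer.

Answer: 46

Derivation:
enqueue(63): queue = [63]
dequeue(): queue = []
enqueue(68): queue = [68]
enqueue(29): queue = [68, 29]
dequeue(): queue = [29]
dequeue(): queue = []
enqueue(46): queue = [46]
enqueue(61): queue = [46, 61]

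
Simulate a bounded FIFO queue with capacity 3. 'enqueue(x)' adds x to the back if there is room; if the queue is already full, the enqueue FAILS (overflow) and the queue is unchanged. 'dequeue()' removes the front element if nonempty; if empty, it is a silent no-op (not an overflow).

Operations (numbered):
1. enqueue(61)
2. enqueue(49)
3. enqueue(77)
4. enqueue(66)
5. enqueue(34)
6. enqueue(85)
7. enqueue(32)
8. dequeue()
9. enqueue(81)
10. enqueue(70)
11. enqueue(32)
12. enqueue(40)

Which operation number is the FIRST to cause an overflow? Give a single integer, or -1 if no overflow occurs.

1. enqueue(61): size=1
2. enqueue(49): size=2
3. enqueue(77): size=3
4. enqueue(66): size=3=cap → OVERFLOW (fail)
5. enqueue(34): size=3=cap → OVERFLOW (fail)
6. enqueue(85): size=3=cap → OVERFLOW (fail)
7. enqueue(32): size=3=cap → OVERFLOW (fail)
8. dequeue(): size=2
9. enqueue(81): size=3
10. enqueue(70): size=3=cap → OVERFLOW (fail)
11. enqueue(32): size=3=cap → OVERFLOW (fail)
12. enqueue(40): size=3=cap → OVERFLOW (fail)

Answer: 4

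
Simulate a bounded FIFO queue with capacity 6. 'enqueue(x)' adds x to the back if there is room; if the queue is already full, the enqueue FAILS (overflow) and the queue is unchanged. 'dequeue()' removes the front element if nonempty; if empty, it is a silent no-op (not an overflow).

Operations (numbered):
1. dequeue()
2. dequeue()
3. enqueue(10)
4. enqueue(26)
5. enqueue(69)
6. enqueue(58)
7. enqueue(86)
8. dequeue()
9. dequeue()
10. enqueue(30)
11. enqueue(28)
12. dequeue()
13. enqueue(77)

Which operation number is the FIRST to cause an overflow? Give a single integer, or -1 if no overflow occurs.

Answer: -1

Derivation:
1. dequeue(): empty, no-op, size=0
2. dequeue(): empty, no-op, size=0
3. enqueue(10): size=1
4. enqueue(26): size=2
5. enqueue(69): size=3
6. enqueue(58): size=4
7. enqueue(86): size=5
8. dequeue(): size=4
9. dequeue(): size=3
10. enqueue(30): size=4
11. enqueue(28): size=5
12. dequeue(): size=4
13. enqueue(77): size=5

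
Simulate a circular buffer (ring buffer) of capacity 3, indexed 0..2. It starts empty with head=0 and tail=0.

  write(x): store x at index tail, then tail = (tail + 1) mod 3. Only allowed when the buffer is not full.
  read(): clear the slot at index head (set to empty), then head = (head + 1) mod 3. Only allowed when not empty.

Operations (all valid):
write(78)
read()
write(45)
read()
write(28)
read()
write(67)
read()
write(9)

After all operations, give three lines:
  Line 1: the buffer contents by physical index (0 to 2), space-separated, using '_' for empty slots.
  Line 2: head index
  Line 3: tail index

write(78): buf=[78 _ _], head=0, tail=1, size=1
read(): buf=[_ _ _], head=1, tail=1, size=0
write(45): buf=[_ 45 _], head=1, tail=2, size=1
read(): buf=[_ _ _], head=2, tail=2, size=0
write(28): buf=[_ _ 28], head=2, tail=0, size=1
read(): buf=[_ _ _], head=0, tail=0, size=0
write(67): buf=[67 _ _], head=0, tail=1, size=1
read(): buf=[_ _ _], head=1, tail=1, size=0
write(9): buf=[_ 9 _], head=1, tail=2, size=1

Answer: _ 9 _
1
2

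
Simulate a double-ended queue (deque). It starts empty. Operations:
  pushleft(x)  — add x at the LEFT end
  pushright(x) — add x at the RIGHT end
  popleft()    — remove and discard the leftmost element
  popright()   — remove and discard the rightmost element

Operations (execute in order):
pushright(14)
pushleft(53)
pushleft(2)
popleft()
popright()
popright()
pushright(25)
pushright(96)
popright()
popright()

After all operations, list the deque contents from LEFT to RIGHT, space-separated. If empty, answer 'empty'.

pushright(14): [14]
pushleft(53): [53, 14]
pushleft(2): [2, 53, 14]
popleft(): [53, 14]
popright(): [53]
popright(): []
pushright(25): [25]
pushright(96): [25, 96]
popright(): [25]
popright(): []

Answer: empty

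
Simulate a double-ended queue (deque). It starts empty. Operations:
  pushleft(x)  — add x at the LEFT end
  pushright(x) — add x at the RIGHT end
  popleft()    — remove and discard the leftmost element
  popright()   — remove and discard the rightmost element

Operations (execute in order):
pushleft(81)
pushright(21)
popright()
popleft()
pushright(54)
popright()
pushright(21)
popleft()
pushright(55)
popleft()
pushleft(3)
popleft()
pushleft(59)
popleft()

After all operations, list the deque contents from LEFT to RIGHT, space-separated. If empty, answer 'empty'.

Answer: empty

Derivation:
pushleft(81): [81]
pushright(21): [81, 21]
popright(): [81]
popleft(): []
pushright(54): [54]
popright(): []
pushright(21): [21]
popleft(): []
pushright(55): [55]
popleft(): []
pushleft(3): [3]
popleft(): []
pushleft(59): [59]
popleft(): []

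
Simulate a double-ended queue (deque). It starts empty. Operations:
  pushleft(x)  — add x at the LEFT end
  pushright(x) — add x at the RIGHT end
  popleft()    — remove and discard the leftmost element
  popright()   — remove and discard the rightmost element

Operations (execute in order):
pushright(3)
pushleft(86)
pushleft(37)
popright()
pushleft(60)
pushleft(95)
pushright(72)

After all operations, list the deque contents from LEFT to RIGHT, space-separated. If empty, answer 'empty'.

Answer: 95 60 37 86 72

Derivation:
pushright(3): [3]
pushleft(86): [86, 3]
pushleft(37): [37, 86, 3]
popright(): [37, 86]
pushleft(60): [60, 37, 86]
pushleft(95): [95, 60, 37, 86]
pushright(72): [95, 60, 37, 86, 72]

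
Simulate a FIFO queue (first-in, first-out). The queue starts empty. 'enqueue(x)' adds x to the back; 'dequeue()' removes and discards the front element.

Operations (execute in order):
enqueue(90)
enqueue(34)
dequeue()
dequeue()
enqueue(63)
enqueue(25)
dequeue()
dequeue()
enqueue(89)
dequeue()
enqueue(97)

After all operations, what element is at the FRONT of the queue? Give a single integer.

enqueue(90): queue = [90]
enqueue(34): queue = [90, 34]
dequeue(): queue = [34]
dequeue(): queue = []
enqueue(63): queue = [63]
enqueue(25): queue = [63, 25]
dequeue(): queue = [25]
dequeue(): queue = []
enqueue(89): queue = [89]
dequeue(): queue = []
enqueue(97): queue = [97]

Answer: 97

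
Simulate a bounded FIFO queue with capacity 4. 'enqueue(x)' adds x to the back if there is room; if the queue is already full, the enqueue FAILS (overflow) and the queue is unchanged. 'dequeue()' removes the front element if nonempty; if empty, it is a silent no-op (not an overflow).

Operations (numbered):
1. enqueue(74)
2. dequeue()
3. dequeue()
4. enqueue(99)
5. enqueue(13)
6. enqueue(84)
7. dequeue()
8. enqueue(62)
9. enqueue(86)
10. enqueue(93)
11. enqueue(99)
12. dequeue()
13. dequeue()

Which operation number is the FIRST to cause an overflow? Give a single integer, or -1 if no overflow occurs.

Answer: 10

Derivation:
1. enqueue(74): size=1
2. dequeue(): size=0
3. dequeue(): empty, no-op, size=0
4. enqueue(99): size=1
5. enqueue(13): size=2
6. enqueue(84): size=3
7. dequeue(): size=2
8. enqueue(62): size=3
9. enqueue(86): size=4
10. enqueue(93): size=4=cap → OVERFLOW (fail)
11. enqueue(99): size=4=cap → OVERFLOW (fail)
12. dequeue(): size=3
13. dequeue(): size=2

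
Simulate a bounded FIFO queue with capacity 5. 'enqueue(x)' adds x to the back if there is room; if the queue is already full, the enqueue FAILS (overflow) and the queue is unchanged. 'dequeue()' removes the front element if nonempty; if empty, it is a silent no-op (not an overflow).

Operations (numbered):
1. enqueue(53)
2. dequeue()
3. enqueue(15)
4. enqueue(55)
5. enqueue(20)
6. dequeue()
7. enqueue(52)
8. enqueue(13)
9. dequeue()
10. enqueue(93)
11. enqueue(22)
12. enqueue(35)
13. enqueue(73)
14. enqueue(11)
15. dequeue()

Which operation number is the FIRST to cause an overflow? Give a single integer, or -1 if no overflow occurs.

Answer: 12

Derivation:
1. enqueue(53): size=1
2. dequeue(): size=0
3. enqueue(15): size=1
4. enqueue(55): size=2
5. enqueue(20): size=3
6. dequeue(): size=2
7. enqueue(52): size=3
8. enqueue(13): size=4
9. dequeue(): size=3
10. enqueue(93): size=4
11. enqueue(22): size=5
12. enqueue(35): size=5=cap → OVERFLOW (fail)
13. enqueue(73): size=5=cap → OVERFLOW (fail)
14. enqueue(11): size=5=cap → OVERFLOW (fail)
15. dequeue(): size=4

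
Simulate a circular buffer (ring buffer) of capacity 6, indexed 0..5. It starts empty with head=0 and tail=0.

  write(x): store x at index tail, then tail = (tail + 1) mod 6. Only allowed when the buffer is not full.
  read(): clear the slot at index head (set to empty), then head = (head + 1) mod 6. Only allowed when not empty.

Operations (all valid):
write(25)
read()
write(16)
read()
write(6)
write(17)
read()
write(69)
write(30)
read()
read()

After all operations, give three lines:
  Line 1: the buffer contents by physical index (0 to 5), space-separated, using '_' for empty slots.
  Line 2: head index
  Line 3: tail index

Answer: _ _ _ _ _ 30
5
0

Derivation:
write(25): buf=[25 _ _ _ _ _], head=0, tail=1, size=1
read(): buf=[_ _ _ _ _ _], head=1, tail=1, size=0
write(16): buf=[_ 16 _ _ _ _], head=1, tail=2, size=1
read(): buf=[_ _ _ _ _ _], head=2, tail=2, size=0
write(6): buf=[_ _ 6 _ _ _], head=2, tail=3, size=1
write(17): buf=[_ _ 6 17 _ _], head=2, tail=4, size=2
read(): buf=[_ _ _ 17 _ _], head=3, tail=4, size=1
write(69): buf=[_ _ _ 17 69 _], head=3, tail=5, size=2
write(30): buf=[_ _ _ 17 69 30], head=3, tail=0, size=3
read(): buf=[_ _ _ _ 69 30], head=4, tail=0, size=2
read(): buf=[_ _ _ _ _ 30], head=5, tail=0, size=1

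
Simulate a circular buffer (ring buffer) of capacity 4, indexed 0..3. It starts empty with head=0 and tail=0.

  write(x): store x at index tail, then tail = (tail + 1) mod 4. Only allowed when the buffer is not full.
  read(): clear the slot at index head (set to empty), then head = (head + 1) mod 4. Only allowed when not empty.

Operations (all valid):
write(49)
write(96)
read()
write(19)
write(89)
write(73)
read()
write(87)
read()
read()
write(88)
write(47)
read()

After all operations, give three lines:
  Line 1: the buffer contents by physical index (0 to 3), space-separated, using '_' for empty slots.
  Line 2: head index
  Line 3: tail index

write(49): buf=[49 _ _ _], head=0, tail=1, size=1
write(96): buf=[49 96 _ _], head=0, tail=2, size=2
read(): buf=[_ 96 _ _], head=1, tail=2, size=1
write(19): buf=[_ 96 19 _], head=1, tail=3, size=2
write(89): buf=[_ 96 19 89], head=1, tail=0, size=3
write(73): buf=[73 96 19 89], head=1, tail=1, size=4
read(): buf=[73 _ 19 89], head=2, tail=1, size=3
write(87): buf=[73 87 19 89], head=2, tail=2, size=4
read(): buf=[73 87 _ 89], head=3, tail=2, size=3
read(): buf=[73 87 _ _], head=0, tail=2, size=2
write(88): buf=[73 87 88 _], head=0, tail=3, size=3
write(47): buf=[73 87 88 47], head=0, tail=0, size=4
read(): buf=[_ 87 88 47], head=1, tail=0, size=3

Answer: _ 87 88 47
1
0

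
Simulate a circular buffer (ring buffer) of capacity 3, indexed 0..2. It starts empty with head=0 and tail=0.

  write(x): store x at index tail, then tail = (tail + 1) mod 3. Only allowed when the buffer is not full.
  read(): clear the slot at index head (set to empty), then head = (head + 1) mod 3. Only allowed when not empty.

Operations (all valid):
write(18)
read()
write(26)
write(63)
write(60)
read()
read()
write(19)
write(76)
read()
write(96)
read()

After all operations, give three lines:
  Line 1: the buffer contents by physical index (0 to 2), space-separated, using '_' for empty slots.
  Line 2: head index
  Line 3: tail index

Answer: 96 _ 76
2
1

Derivation:
write(18): buf=[18 _ _], head=0, tail=1, size=1
read(): buf=[_ _ _], head=1, tail=1, size=0
write(26): buf=[_ 26 _], head=1, tail=2, size=1
write(63): buf=[_ 26 63], head=1, tail=0, size=2
write(60): buf=[60 26 63], head=1, tail=1, size=3
read(): buf=[60 _ 63], head=2, tail=1, size=2
read(): buf=[60 _ _], head=0, tail=1, size=1
write(19): buf=[60 19 _], head=0, tail=2, size=2
write(76): buf=[60 19 76], head=0, tail=0, size=3
read(): buf=[_ 19 76], head=1, tail=0, size=2
write(96): buf=[96 19 76], head=1, tail=1, size=3
read(): buf=[96 _ 76], head=2, tail=1, size=2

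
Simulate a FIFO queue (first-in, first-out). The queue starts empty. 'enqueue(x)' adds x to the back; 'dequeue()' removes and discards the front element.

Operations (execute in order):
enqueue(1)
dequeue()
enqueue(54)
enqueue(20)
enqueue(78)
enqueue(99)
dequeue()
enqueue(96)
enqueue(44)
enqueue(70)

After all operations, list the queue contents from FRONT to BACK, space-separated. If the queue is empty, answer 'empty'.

Answer: 20 78 99 96 44 70

Derivation:
enqueue(1): [1]
dequeue(): []
enqueue(54): [54]
enqueue(20): [54, 20]
enqueue(78): [54, 20, 78]
enqueue(99): [54, 20, 78, 99]
dequeue(): [20, 78, 99]
enqueue(96): [20, 78, 99, 96]
enqueue(44): [20, 78, 99, 96, 44]
enqueue(70): [20, 78, 99, 96, 44, 70]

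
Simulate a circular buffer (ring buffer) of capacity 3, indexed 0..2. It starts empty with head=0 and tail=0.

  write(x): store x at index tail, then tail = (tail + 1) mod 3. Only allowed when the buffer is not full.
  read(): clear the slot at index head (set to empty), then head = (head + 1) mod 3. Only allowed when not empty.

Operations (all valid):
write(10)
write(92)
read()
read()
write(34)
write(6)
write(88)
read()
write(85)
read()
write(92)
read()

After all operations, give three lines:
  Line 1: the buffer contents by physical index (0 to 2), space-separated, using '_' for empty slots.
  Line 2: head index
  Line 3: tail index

Answer: 92 _ 85
2
1

Derivation:
write(10): buf=[10 _ _], head=0, tail=1, size=1
write(92): buf=[10 92 _], head=0, tail=2, size=2
read(): buf=[_ 92 _], head=1, tail=2, size=1
read(): buf=[_ _ _], head=2, tail=2, size=0
write(34): buf=[_ _ 34], head=2, tail=0, size=1
write(6): buf=[6 _ 34], head=2, tail=1, size=2
write(88): buf=[6 88 34], head=2, tail=2, size=3
read(): buf=[6 88 _], head=0, tail=2, size=2
write(85): buf=[6 88 85], head=0, tail=0, size=3
read(): buf=[_ 88 85], head=1, tail=0, size=2
write(92): buf=[92 88 85], head=1, tail=1, size=3
read(): buf=[92 _ 85], head=2, tail=1, size=2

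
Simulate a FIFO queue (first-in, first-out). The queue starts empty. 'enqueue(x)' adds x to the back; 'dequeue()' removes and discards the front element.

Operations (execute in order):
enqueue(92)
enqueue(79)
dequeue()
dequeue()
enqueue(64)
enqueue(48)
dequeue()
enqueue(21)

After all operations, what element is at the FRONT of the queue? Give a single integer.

enqueue(92): queue = [92]
enqueue(79): queue = [92, 79]
dequeue(): queue = [79]
dequeue(): queue = []
enqueue(64): queue = [64]
enqueue(48): queue = [64, 48]
dequeue(): queue = [48]
enqueue(21): queue = [48, 21]

Answer: 48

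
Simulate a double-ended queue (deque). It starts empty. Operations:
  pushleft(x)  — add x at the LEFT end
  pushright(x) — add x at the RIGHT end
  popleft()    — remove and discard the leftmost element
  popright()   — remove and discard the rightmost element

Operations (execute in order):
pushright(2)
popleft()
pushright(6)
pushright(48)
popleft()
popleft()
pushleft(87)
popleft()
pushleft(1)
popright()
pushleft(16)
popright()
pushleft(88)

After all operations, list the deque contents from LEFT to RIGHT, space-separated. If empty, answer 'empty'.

pushright(2): [2]
popleft(): []
pushright(6): [6]
pushright(48): [6, 48]
popleft(): [48]
popleft(): []
pushleft(87): [87]
popleft(): []
pushleft(1): [1]
popright(): []
pushleft(16): [16]
popright(): []
pushleft(88): [88]

Answer: 88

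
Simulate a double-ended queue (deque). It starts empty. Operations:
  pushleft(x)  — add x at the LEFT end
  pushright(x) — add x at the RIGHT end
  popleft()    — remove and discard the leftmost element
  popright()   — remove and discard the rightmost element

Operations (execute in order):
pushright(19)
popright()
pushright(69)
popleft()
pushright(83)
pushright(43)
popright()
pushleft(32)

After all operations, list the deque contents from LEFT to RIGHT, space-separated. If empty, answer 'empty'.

pushright(19): [19]
popright(): []
pushright(69): [69]
popleft(): []
pushright(83): [83]
pushright(43): [83, 43]
popright(): [83]
pushleft(32): [32, 83]

Answer: 32 83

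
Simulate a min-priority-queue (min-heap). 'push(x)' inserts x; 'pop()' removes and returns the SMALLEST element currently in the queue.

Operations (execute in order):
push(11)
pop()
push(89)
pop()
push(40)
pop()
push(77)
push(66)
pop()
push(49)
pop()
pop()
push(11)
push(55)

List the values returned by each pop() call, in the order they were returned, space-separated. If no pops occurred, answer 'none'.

push(11): heap contents = [11]
pop() → 11: heap contents = []
push(89): heap contents = [89]
pop() → 89: heap contents = []
push(40): heap contents = [40]
pop() → 40: heap contents = []
push(77): heap contents = [77]
push(66): heap contents = [66, 77]
pop() → 66: heap contents = [77]
push(49): heap contents = [49, 77]
pop() → 49: heap contents = [77]
pop() → 77: heap contents = []
push(11): heap contents = [11]
push(55): heap contents = [11, 55]

Answer: 11 89 40 66 49 77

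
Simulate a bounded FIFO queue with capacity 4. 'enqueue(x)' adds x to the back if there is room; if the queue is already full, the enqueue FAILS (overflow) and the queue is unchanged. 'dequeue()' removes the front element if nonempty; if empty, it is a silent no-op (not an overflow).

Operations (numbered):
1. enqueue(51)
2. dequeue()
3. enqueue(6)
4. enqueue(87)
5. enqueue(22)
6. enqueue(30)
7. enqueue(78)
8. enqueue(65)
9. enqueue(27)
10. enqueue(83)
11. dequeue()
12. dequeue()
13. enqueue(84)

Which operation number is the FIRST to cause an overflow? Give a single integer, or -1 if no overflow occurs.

Answer: 7

Derivation:
1. enqueue(51): size=1
2. dequeue(): size=0
3. enqueue(6): size=1
4. enqueue(87): size=2
5. enqueue(22): size=3
6. enqueue(30): size=4
7. enqueue(78): size=4=cap → OVERFLOW (fail)
8. enqueue(65): size=4=cap → OVERFLOW (fail)
9. enqueue(27): size=4=cap → OVERFLOW (fail)
10. enqueue(83): size=4=cap → OVERFLOW (fail)
11. dequeue(): size=3
12. dequeue(): size=2
13. enqueue(84): size=3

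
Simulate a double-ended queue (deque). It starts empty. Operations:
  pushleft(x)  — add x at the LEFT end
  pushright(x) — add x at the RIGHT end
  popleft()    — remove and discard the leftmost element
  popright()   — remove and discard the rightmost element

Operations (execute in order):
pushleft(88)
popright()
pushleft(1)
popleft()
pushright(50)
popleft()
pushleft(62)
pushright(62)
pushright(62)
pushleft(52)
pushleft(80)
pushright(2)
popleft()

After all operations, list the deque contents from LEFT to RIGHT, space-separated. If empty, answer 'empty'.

pushleft(88): [88]
popright(): []
pushleft(1): [1]
popleft(): []
pushright(50): [50]
popleft(): []
pushleft(62): [62]
pushright(62): [62, 62]
pushright(62): [62, 62, 62]
pushleft(52): [52, 62, 62, 62]
pushleft(80): [80, 52, 62, 62, 62]
pushright(2): [80, 52, 62, 62, 62, 2]
popleft(): [52, 62, 62, 62, 2]

Answer: 52 62 62 62 2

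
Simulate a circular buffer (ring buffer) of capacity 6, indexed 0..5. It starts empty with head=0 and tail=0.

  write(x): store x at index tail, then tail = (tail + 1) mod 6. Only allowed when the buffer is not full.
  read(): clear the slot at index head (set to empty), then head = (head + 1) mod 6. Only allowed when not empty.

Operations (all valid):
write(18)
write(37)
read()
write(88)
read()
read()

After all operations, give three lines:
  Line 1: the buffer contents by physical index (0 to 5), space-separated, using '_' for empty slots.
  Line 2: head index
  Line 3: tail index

write(18): buf=[18 _ _ _ _ _], head=0, tail=1, size=1
write(37): buf=[18 37 _ _ _ _], head=0, tail=2, size=2
read(): buf=[_ 37 _ _ _ _], head=1, tail=2, size=1
write(88): buf=[_ 37 88 _ _ _], head=1, tail=3, size=2
read(): buf=[_ _ 88 _ _ _], head=2, tail=3, size=1
read(): buf=[_ _ _ _ _ _], head=3, tail=3, size=0

Answer: _ _ _ _ _ _
3
3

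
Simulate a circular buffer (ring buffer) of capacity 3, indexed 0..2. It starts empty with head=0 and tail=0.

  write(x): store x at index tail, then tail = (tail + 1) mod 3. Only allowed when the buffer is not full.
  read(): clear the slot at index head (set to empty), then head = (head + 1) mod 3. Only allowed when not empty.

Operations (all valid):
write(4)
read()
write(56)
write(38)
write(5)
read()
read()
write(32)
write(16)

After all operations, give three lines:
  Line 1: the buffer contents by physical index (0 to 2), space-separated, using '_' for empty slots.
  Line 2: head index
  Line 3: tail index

write(4): buf=[4 _ _], head=0, tail=1, size=1
read(): buf=[_ _ _], head=1, tail=1, size=0
write(56): buf=[_ 56 _], head=1, tail=2, size=1
write(38): buf=[_ 56 38], head=1, tail=0, size=2
write(5): buf=[5 56 38], head=1, tail=1, size=3
read(): buf=[5 _ 38], head=2, tail=1, size=2
read(): buf=[5 _ _], head=0, tail=1, size=1
write(32): buf=[5 32 _], head=0, tail=2, size=2
write(16): buf=[5 32 16], head=0, tail=0, size=3

Answer: 5 32 16
0
0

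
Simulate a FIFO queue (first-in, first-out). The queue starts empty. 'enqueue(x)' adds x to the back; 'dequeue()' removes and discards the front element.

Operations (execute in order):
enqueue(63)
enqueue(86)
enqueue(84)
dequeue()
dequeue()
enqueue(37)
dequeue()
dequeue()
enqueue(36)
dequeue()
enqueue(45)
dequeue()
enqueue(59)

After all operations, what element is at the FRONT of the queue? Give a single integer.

Answer: 59

Derivation:
enqueue(63): queue = [63]
enqueue(86): queue = [63, 86]
enqueue(84): queue = [63, 86, 84]
dequeue(): queue = [86, 84]
dequeue(): queue = [84]
enqueue(37): queue = [84, 37]
dequeue(): queue = [37]
dequeue(): queue = []
enqueue(36): queue = [36]
dequeue(): queue = []
enqueue(45): queue = [45]
dequeue(): queue = []
enqueue(59): queue = [59]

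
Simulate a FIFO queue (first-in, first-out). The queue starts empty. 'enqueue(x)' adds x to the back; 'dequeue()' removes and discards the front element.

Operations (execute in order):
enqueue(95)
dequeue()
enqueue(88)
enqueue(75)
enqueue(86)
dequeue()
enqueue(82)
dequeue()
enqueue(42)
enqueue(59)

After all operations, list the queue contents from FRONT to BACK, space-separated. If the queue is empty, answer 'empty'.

enqueue(95): [95]
dequeue(): []
enqueue(88): [88]
enqueue(75): [88, 75]
enqueue(86): [88, 75, 86]
dequeue(): [75, 86]
enqueue(82): [75, 86, 82]
dequeue(): [86, 82]
enqueue(42): [86, 82, 42]
enqueue(59): [86, 82, 42, 59]

Answer: 86 82 42 59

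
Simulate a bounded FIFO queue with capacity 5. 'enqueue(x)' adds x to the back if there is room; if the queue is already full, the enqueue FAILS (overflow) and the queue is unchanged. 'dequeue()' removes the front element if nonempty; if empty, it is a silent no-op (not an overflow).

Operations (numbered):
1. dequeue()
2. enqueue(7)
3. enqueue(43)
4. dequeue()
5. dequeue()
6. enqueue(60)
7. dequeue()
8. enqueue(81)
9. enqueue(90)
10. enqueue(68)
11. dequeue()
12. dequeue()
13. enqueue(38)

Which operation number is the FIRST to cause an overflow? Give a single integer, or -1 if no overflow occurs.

1. dequeue(): empty, no-op, size=0
2. enqueue(7): size=1
3. enqueue(43): size=2
4. dequeue(): size=1
5. dequeue(): size=0
6. enqueue(60): size=1
7. dequeue(): size=0
8. enqueue(81): size=1
9. enqueue(90): size=2
10. enqueue(68): size=3
11. dequeue(): size=2
12. dequeue(): size=1
13. enqueue(38): size=2

Answer: -1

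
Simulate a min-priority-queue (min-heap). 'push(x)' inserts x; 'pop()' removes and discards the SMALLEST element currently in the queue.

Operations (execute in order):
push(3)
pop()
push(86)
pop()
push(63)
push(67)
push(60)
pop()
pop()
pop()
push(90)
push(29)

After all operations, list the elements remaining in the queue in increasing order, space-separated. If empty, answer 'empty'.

push(3): heap contents = [3]
pop() → 3: heap contents = []
push(86): heap contents = [86]
pop() → 86: heap contents = []
push(63): heap contents = [63]
push(67): heap contents = [63, 67]
push(60): heap contents = [60, 63, 67]
pop() → 60: heap contents = [63, 67]
pop() → 63: heap contents = [67]
pop() → 67: heap contents = []
push(90): heap contents = [90]
push(29): heap contents = [29, 90]

Answer: 29 90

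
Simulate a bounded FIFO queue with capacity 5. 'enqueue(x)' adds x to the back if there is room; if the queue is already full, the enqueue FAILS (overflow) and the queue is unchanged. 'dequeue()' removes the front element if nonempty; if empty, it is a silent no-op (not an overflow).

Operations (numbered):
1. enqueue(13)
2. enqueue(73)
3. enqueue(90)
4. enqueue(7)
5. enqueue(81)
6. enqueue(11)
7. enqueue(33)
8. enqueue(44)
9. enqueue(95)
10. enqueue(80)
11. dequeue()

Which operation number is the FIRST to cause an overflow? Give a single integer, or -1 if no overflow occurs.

1. enqueue(13): size=1
2. enqueue(73): size=2
3. enqueue(90): size=3
4. enqueue(7): size=4
5. enqueue(81): size=5
6. enqueue(11): size=5=cap → OVERFLOW (fail)
7. enqueue(33): size=5=cap → OVERFLOW (fail)
8. enqueue(44): size=5=cap → OVERFLOW (fail)
9. enqueue(95): size=5=cap → OVERFLOW (fail)
10. enqueue(80): size=5=cap → OVERFLOW (fail)
11. dequeue(): size=4

Answer: 6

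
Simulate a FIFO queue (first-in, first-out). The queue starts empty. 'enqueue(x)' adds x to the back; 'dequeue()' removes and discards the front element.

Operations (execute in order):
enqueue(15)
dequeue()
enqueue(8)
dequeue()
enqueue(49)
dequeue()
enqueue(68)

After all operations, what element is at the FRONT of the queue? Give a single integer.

Answer: 68

Derivation:
enqueue(15): queue = [15]
dequeue(): queue = []
enqueue(8): queue = [8]
dequeue(): queue = []
enqueue(49): queue = [49]
dequeue(): queue = []
enqueue(68): queue = [68]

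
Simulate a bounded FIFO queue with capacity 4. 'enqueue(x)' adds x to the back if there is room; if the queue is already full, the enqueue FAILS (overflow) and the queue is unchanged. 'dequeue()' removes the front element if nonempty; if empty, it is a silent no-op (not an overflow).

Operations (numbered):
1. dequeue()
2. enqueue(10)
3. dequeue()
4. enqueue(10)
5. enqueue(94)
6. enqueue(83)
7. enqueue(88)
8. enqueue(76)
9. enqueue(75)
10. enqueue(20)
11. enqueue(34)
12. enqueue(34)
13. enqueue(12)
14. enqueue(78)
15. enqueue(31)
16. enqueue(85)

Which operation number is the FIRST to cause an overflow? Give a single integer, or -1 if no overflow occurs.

Answer: 8

Derivation:
1. dequeue(): empty, no-op, size=0
2. enqueue(10): size=1
3. dequeue(): size=0
4. enqueue(10): size=1
5. enqueue(94): size=2
6. enqueue(83): size=3
7. enqueue(88): size=4
8. enqueue(76): size=4=cap → OVERFLOW (fail)
9. enqueue(75): size=4=cap → OVERFLOW (fail)
10. enqueue(20): size=4=cap → OVERFLOW (fail)
11. enqueue(34): size=4=cap → OVERFLOW (fail)
12. enqueue(34): size=4=cap → OVERFLOW (fail)
13. enqueue(12): size=4=cap → OVERFLOW (fail)
14. enqueue(78): size=4=cap → OVERFLOW (fail)
15. enqueue(31): size=4=cap → OVERFLOW (fail)
16. enqueue(85): size=4=cap → OVERFLOW (fail)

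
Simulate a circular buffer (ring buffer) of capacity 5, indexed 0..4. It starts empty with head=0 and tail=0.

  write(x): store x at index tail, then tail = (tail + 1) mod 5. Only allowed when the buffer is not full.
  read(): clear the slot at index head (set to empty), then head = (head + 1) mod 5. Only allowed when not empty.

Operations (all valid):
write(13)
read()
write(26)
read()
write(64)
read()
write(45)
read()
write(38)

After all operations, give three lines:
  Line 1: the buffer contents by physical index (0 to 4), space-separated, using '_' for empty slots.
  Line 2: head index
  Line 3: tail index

Answer: _ _ _ _ 38
4
0

Derivation:
write(13): buf=[13 _ _ _ _], head=0, tail=1, size=1
read(): buf=[_ _ _ _ _], head=1, tail=1, size=0
write(26): buf=[_ 26 _ _ _], head=1, tail=2, size=1
read(): buf=[_ _ _ _ _], head=2, tail=2, size=0
write(64): buf=[_ _ 64 _ _], head=2, tail=3, size=1
read(): buf=[_ _ _ _ _], head=3, tail=3, size=0
write(45): buf=[_ _ _ 45 _], head=3, tail=4, size=1
read(): buf=[_ _ _ _ _], head=4, tail=4, size=0
write(38): buf=[_ _ _ _ 38], head=4, tail=0, size=1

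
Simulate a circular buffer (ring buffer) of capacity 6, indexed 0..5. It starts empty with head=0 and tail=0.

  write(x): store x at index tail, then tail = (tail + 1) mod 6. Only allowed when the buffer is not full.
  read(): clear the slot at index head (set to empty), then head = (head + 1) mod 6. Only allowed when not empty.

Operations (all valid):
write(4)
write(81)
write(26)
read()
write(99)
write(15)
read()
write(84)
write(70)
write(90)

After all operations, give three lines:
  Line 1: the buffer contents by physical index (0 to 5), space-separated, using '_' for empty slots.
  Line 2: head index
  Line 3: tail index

write(4): buf=[4 _ _ _ _ _], head=0, tail=1, size=1
write(81): buf=[4 81 _ _ _ _], head=0, tail=2, size=2
write(26): buf=[4 81 26 _ _ _], head=0, tail=3, size=3
read(): buf=[_ 81 26 _ _ _], head=1, tail=3, size=2
write(99): buf=[_ 81 26 99 _ _], head=1, tail=4, size=3
write(15): buf=[_ 81 26 99 15 _], head=1, tail=5, size=4
read(): buf=[_ _ 26 99 15 _], head=2, tail=5, size=3
write(84): buf=[_ _ 26 99 15 84], head=2, tail=0, size=4
write(70): buf=[70 _ 26 99 15 84], head=2, tail=1, size=5
write(90): buf=[70 90 26 99 15 84], head=2, tail=2, size=6

Answer: 70 90 26 99 15 84
2
2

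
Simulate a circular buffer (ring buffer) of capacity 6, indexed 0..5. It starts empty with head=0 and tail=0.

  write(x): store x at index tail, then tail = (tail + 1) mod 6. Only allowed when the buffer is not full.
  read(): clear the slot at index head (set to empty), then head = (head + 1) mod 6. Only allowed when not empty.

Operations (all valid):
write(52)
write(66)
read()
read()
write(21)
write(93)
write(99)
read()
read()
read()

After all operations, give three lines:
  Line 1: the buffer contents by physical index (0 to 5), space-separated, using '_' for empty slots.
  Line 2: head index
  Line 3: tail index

write(52): buf=[52 _ _ _ _ _], head=0, tail=1, size=1
write(66): buf=[52 66 _ _ _ _], head=0, tail=2, size=2
read(): buf=[_ 66 _ _ _ _], head=1, tail=2, size=1
read(): buf=[_ _ _ _ _ _], head=2, tail=2, size=0
write(21): buf=[_ _ 21 _ _ _], head=2, tail=3, size=1
write(93): buf=[_ _ 21 93 _ _], head=2, tail=4, size=2
write(99): buf=[_ _ 21 93 99 _], head=2, tail=5, size=3
read(): buf=[_ _ _ 93 99 _], head=3, tail=5, size=2
read(): buf=[_ _ _ _ 99 _], head=4, tail=5, size=1
read(): buf=[_ _ _ _ _ _], head=5, tail=5, size=0

Answer: _ _ _ _ _ _
5
5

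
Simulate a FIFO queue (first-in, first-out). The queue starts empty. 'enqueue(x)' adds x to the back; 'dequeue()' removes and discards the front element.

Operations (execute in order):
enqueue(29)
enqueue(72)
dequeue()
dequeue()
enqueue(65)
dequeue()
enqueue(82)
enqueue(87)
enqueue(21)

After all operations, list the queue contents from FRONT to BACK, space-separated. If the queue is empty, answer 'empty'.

Answer: 82 87 21

Derivation:
enqueue(29): [29]
enqueue(72): [29, 72]
dequeue(): [72]
dequeue(): []
enqueue(65): [65]
dequeue(): []
enqueue(82): [82]
enqueue(87): [82, 87]
enqueue(21): [82, 87, 21]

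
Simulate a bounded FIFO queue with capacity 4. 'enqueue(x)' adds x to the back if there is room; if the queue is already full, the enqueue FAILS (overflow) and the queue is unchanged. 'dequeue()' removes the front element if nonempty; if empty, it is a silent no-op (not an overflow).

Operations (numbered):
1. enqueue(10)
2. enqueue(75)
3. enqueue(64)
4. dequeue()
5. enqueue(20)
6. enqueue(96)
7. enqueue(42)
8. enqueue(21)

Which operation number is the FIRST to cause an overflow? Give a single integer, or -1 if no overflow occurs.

Answer: 7

Derivation:
1. enqueue(10): size=1
2. enqueue(75): size=2
3. enqueue(64): size=3
4. dequeue(): size=2
5. enqueue(20): size=3
6. enqueue(96): size=4
7. enqueue(42): size=4=cap → OVERFLOW (fail)
8. enqueue(21): size=4=cap → OVERFLOW (fail)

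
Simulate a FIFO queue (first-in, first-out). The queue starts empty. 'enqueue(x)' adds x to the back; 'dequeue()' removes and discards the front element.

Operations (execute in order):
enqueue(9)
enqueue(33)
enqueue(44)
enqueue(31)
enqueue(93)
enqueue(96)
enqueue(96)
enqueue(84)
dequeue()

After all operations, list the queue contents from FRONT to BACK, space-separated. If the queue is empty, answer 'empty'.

enqueue(9): [9]
enqueue(33): [9, 33]
enqueue(44): [9, 33, 44]
enqueue(31): [9, 33, 44, 31]
enqueue(93): [9, 33, 44, 31, 93]
enqueue(96): [9, 33, 44, 31, 93, 96]
enqueue(96): [9, 33, 44, 31, 93, 96, 96]
enqueue(84): [9, 33, 44, 31, 93, 96, 96, 84]
dequeue(): [33, 44, 31, 93, 96, 96, 84]

Answer: 33 44 31 93 96 96 84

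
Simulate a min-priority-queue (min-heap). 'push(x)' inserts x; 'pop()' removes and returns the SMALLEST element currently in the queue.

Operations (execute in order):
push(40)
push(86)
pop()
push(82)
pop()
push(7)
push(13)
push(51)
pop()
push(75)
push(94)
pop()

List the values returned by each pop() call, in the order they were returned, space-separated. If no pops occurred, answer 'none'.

Answer: 40 82 7 13

Derivation:
push(40): heap contents = [40]
push(86): heap contents = [40, 86]
pop() → 40: heap contents = [86]
push(82): heap contents = [82, 86]
pop() → 82: heap contents = [86]
push(7): heap contents = [7, 86]
push(13): heap contents = [7, 13, 86]
push(51): heap contents = [7, 13, 51, 86]
pop() → 7: heap contents = [13, 51, 86]
push(75): heap contents = [13, 51, 75, 86]
push(94): heap contents = [13, 51, 75, 86, 94]
pop() → 13: heap contents = [51, 75, 86, 94]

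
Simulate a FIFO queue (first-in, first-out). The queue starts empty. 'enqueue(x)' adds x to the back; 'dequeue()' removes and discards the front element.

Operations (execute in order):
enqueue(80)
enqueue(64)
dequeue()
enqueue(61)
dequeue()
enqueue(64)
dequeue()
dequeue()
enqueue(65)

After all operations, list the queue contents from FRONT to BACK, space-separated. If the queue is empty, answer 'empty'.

enqueue(80): [80]
enqueue(64): [80, 64]
dequeue(): [64]
enqueue(61): [64, 61]
dequeue(): [61]
enqueue(64): [61, 64]
dequeue(): [64]
dequeue(): []
enqueue(65): [65]

Answer: 65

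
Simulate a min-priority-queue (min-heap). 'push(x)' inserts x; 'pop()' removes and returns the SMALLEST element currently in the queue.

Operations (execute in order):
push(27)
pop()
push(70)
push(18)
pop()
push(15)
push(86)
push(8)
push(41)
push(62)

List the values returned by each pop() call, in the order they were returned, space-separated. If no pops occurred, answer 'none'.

push(27): heap contents = [27]
pop() → 27: heap contents = []
push(70): heap contents = [70]
push(18): heap contents = [18, 70]
pop() → 18: heap contents = [70]
push(15): heap contents = [15, 70]
push(86): heap contents = [15, 70, 86]
push(8): heap contents = [8, 15, 70, 86]
push(41): heap contents = [8, 15, 41, 70, 86]
push(62): heap contents = [8, 15, 41, 62, 70, 86]

Answer: 27 18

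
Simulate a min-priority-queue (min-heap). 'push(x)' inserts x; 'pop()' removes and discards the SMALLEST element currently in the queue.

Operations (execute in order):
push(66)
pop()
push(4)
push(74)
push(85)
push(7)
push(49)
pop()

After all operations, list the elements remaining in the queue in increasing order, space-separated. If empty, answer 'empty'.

push(66): heap contents = [66]
pop() → 66: heap contents = []
push(4): heap contents = [4]
push(74): heap contents = [4, 74]
push(85): heap contents = [4, 74, 85]
push(7): heap contents = [4, 7, 74, 85]
push(49): heap contents = [4, 7, 49, 74, 85]
pop() → 4: heap contents = [7, 49, 74, 85]

Answer: 7 49 74 85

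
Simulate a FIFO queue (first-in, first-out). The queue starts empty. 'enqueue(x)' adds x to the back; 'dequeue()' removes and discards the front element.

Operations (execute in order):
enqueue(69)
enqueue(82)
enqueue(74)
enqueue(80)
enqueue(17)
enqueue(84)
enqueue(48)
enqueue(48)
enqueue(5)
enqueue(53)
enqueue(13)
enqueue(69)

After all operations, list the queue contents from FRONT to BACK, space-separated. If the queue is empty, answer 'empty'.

Answer: 69 82 74 80 17 84 48 48 5 53 13 69

Derivation:
enqueue(69): [69]
enqueue(82): [69, 82]
enqueue(74): [69, 82, 74]
enqueue(80): [69, 82, 74, 80]
enqueue(17): [69, 82, 74, 80, 17]
enqueue(84): [69, 82, 74, 80, 17, 84]
enqueue(48): [69, 82, 74, 80, 17, 84, 48]
enqueue(48): [69, 82, 74, 80, 17, 84, 48, 48]
enqueue(5): [69, 82, 74, 80, 17, 84, 48, 48, 5]
enqueue(53): [69, 82, 74, 80, 17, 84, 48, 48, 5, 53]
enqueue(13): [69, 82, 74, 80, 17, 84, 48, 48, 5, 53, 13]
enqueue(69): [69, 82, 74, 80, 17, 84, 48, 48, 5, 53, 13, 69]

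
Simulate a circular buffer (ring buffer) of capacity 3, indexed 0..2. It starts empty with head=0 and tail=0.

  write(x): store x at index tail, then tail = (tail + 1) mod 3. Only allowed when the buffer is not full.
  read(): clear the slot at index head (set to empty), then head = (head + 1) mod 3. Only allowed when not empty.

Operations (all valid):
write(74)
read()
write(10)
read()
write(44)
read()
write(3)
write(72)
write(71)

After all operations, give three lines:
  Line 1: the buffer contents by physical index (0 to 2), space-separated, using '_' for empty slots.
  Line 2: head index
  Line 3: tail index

Answer: 3 72 71
0
0

Derivation:
write(74): buf=[74 _ _], head=0, tail=1, size=1
read(): buf=[_ _ _], head=1, tail=1, size=0
write(10): buf=[_ 10 _], head=1, tail=2, size=1
read(): buf=[_ _ _], head=2, tail=2, size=0
write(44): buf=[_ _ 44], head=2, tail=0, size=1
read(): buf=[_ _ _], head=0, tail=0, size=0
write(3): buf=[3 _ _], head=0, tail=1, size=1
write(72): buf=[3 72 _], head=0, tail=2, size=2
write(71): buf=[3 72 71], head=0, tail=0, size=3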